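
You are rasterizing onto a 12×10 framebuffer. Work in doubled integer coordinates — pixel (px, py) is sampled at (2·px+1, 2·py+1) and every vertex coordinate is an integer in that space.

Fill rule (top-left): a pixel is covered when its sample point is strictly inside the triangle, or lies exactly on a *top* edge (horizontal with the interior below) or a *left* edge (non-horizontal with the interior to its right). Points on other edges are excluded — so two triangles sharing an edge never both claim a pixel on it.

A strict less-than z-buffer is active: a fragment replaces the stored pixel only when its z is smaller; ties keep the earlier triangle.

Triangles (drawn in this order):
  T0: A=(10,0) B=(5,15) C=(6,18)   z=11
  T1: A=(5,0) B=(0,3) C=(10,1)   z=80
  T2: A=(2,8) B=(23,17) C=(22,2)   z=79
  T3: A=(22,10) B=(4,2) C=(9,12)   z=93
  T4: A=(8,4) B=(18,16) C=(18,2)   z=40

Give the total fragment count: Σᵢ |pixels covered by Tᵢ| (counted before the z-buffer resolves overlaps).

T0:
  2·area = 30  (B↔C swapped to make it positive)
  edge (10, 0)→(6, 18): d=(-4,18) right/bottom  bias=-1
  edge (6, 18)→(5, 15): d=(-1,-3) top-left  bias=+0
  edge (5, 15)→(10, 0): d=(5,-15) top-left  bias=+0
    (0,1)@(1, 3): e=[150,0,-120] → .  [on edge]
    (4,1)@(9, 3): e=[6,24,0] → X  [on edge]
    (5,1)@(11, 3): e=[-30,30,30] → .
    (4,2)@(9, 5): e=[-2,22,10] → .
    (1,4)@(3, 9): e=[90,0,-60] → .  [on edge]
    (3,4)@(7, 9): e=[18,12,0] → X  [on edge]
    (4,4)@(9, 9): e=[-18,18,30] → .
    (3,5)@(7, 11): e=[10,10,10] → X
    (4,5)@(9, 11): e=[-26,16,40] → .
    (3,6)@(7, 13): e=[2,8,20] → X
    (4,6)@(9, 13): e=[-34,14,50] → .
    (2,7)@(5, 15): e=[30,0,0] → X  [on edge]
  covered (5 px):
    . . . . . . . . . . . .
    . . . . X . . . . . . .
    . . . . . . . . . . . .
    . . . . . . . . . . . .
    . . . X . . . . . . . .
    . . . X . . . . . . . .
    . . . X . . . . . . . .
    . . X . . . . . . . . .
    . . . . . . . . . . . .
    . . . . . . . . . . . .
T1:
  2·area = 20  (B↔C swapped to make it positive)
  edge (5, 0)→(10, 1): d=(5,1) right/bottom  bias=-1
  edge (10, 1)→(0, 3): d=(-10,2) right/bottom  bias=-1
  edge (0, 3)→(5, 0): d=(5,-3) top-left  bias=+0
    (2,0)@(5, 1): e=[5,10,5] → X
    (3,0)@(7, 1): e=[3,6,11] → X
    (4,0)@(9, 1): e=[1,2,17] → X
    (5,0)@(11, 1): e=[-1,-2,23] → .
    (2,1)@(5, 3): e=[15,-10,15] → .
    (3,1)@(7, 3): e=[13,-14,21] → .
    (4,1)@(9, 3): e=[11,-18,27] → .
  covered (3 px):
    . . X X X . . . . . . .
    . . . . . . . . . . . .
    . . . . . . . . . . . .
    . . . . . . . . . . . .
    . . . . . . . . . . . .
    . . . . . . . . . . . .
    . . . . . . . . . . . .
    . . . . . . . . . . . .
    . . . . . . . . . . . .
    . . . . . . . . . . . .
T2:
  2·area = 306  (B↔C swapped to make it positive)
  edge (2, 8)→(22, 2): d=(20,-6) top-left  bias=+0
  edge (22, 2)→(23, 17): d=(1,15) right/bottom  bias=-1
  edge (23, 17)→(2, 8): d=(-21,-9) top-left  bias=+0
    (9,1)@(19, 3): e=[2,46,258] → X
    (10,1)@(21, 3): e=[14,16,276] → X
    (11,1)@(23, 3): e=[26,-14,294] → .
    (6,2)@(13, 5): e=[6,138,162] → X
    (7,2)@(15, 5): e=[18,108,180] → X
    (8,2)@(17, 5): e=[30,78,198] → X
    (11,2)@(23, 5): e=[66,-12,252] → .
    (3,3)@(7, 7): e=[10,230,66] → X
    (4,3)@(9, 7): e=[22,200,84] → X
    (5,3)@(11, 7): e=[34,170,102] → X
    (11,3)@(23, 7): e=[106,-10,210] → .
    (2,4)@(5, 9): e=[38,262,6] → X
    (4,5)@(9, 11): e=[102,204,0] → X  [on edge]
    (11,8)@(23, 17): e=[306,0,0] → .  [on edge]
  covered (37 px):
    . . . . . . . . . . . .
    . . . . . . . . . X X .
    . . . . . . X X X X X .
    . . . X X X X X X X X .
    . . X X X X X X X X X .
    . . . . X X X X X X X .
    . . . . . . . X X X X .
    . . . . . . . . . X X .
    . . . . . . . . . . . .
    . . . . . . . . . . . .
T3:
  2·area = 140  (B↔C swapped to make it positive)
  edge (22, 10)→(9, 12): d=(-13,2) right/bottom  bias=-1
  edge (9, 12)→(4, 2): d=(-5,-10) top-left  bias=+0
  edge (4, 2)→(22, 10): d=(18,8) right/bottom  bias=-1
    (2,1)@(5, 3): e=[125,5,10] → X
    (3,1)@(7, 3): e=[121,25,-6] → .
    (2,2)@(5, 5): e=[99,-5,46] → .
    (3,2)@(7, 5): e=[95,15,30] → X
    (4,2)@(9, 5): e=[91,35,14] → X
    (5,2)@(11, 5): e=[87,55,-2] → .
    (3,3)@(7, 7): e=[69,5,66] → X
    (5,3)@(11, 7): e=[61,45,34] → X
    (6,3)@(13, 7): e=[57,65,18] → X
    (7,3)@(15, 7): e=[53,85,2] → X
    (8,3)@(17, 7): e=[49,105,-14] → .
    (3,4)@(7, 9): e=[43,-5,102] → .
  covered (18 px):
    . . . . . . . . . . . .
    . . X . . . . . . . . .
    . . . X X . . . . . . .
    . . . X X X X X . . . .
    . . . . X X X X X X . .
    . . . . X X X X . . . .
    . . . . . . . . . . . .
    . . . . . . . . . . . .
    . . . . . . . . . . . .
    . . . . . . . . . . . .
T4:
  2·area = 140  (B↔C swapped to make it positive)
  edge (8, 4)→(18, 2): d=(10,-2) top-left  bias=+0
  edge (18, 2)→(18, 16): d=(0,14) right/bottom  bias=-1
  edge (18, 16)→(8, 4): d=(-10,-12) top-left  bias=+0
    (11,0)@(23, 1): e=[0,-70,210] → .  [on edge]
    (6,1)@(13, 3): e=[0,70,70] → X  [on edge]
    (7,1)@(15, 3): e=[4,42,94] → X
    (8,1)@(17, 3): e=[8,14,118] → X
    (9,1)@(19, 3): e=[12,-14,142] → .
    (1,2)@(3, 5): e=[0,210,-70] → .  [on edge]
    (4,2)@(9, 5): e=[12,126,2] → X
    (5,2)@(11, 5): e=[16,98,26] → X
    (9,2)@(19, 5): e=[32,-14,122] → .
    (4,3)@(9, 7): e=[32,126,-18] → .
    (5,3)@(11, 7): e=[36,98,6] → X
    (9,3)@(19, 7): e=[52,-14,102] → .
  covered (18 px):
    . . . . . . . . . . . .
    . . . . . . X X X . . .
    . . . . X X X X X . . .
    . . . . . X X X X . . .
    . . . . . . X X X . . .
    . . . . . . . X X . . .
    . . . . . . . . X . . .
    . . . . . . . . . . . .
    . . . . . . . . . . . .
    . . . . . . . . . . . .

Answer: 81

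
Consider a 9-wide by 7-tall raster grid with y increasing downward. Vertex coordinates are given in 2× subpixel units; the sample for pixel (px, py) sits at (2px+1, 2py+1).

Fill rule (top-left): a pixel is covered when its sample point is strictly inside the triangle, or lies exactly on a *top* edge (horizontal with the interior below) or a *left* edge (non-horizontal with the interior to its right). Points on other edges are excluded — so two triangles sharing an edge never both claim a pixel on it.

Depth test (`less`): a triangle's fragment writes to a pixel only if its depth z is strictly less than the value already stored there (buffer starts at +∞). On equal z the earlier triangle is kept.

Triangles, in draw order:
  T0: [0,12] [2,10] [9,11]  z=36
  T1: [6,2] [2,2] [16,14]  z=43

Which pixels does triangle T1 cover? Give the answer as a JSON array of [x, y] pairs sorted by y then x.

T0:
  2·area = 16
  edge (0, 12)→(2, 10): d=(2,-2) top-left  bias=+0
  edge (2, 10)→(9, 11): d=(7,1) right/bottom  bias=-1
  edge (9, 11)→(0, 12): d=(-9,1) right/bottom  bias=-1
    (5,0)@(11, 1): e=[0,-72,88] → .  [on edge]
    (4,1)@(9, 3): e=[0,-56,72] → .  [on edge]
    (3,2)@(7, 5): e=[0,-40,56] → .  [on edge]
    (2,3)@(5, 7): e=[0,-24,40] → .  [on edge]
    (1,4)@(3, 9): e=[0,-8,24] → .  [on edge]
    (0,5)@(1, 11): e=[0,8,8] → X  [on edge]
    (1,5)@(3, 11): e=[4,6,6] → X
    (2,5)@(5, 11): e=[8,4,4] → X
    (3,5)@(7, 11): e=[12,2,2] → X
    (4,5)@(9, 11): e=[16,0,0] → .  [on edge]
    (0,6)@(1, 13): e=[4,22,-10] → .
    (1,6)@(3, 13): e=[8,20,-12] → .
  covered (4 px):
    . . . . . . . . .
    . . . . . . . . .
    . . . . . . . . .
    . . . . . . . . .
    . . . . . . . . .
    X X X X . . . . .
    . . . . . . . . .
T1:
  2·area = 48  (B↔C swapped to make it positive)
  edge (6, 2)→(16, 14): d=(10,12) right/bottom  bias=-1
  edge (16, 14)→(2, 2): d=(-14,-12) top-left  bias=+0
  edge (2, 2)→(6, 2): d=(4,0) top-left  bias=+0
    (2,1)@(5, 3): e=[22,22,4] → X
    (3,1)@(7, 3): e=[-2,46,4] → .
    (2,2)@(5, 5): e=[42,-6,12] → .
    (3,2)@(7, 5): e=[18,18,12] → X
    (4,2)@(9, 5): e=[-6,42,12] → .
    (3,3)@(7, 7): e=[38,-10,20] → .
    (4,3)@(9, 7): e=[14,14,20] → X
    (5,3)@(11, 7): e=[-10,38,20] → .
    (4,4)@(9, 9): e=[34,-14,28] → .
    (5,4)@(11, 9): e=[10,10,28] → X
    (6,4)@(13, 9): e=[-14,34,28] → .
    (5,5)@(11, 11): e=[30,-18,36] → .
  covered (6 px):
    . . . . . . . . .
    . . X . . . . . .
    . . . X . . . . .
    . . . . X . . . .
    . . . . . X . . .
    . . . . . . X . .
    . . . . . . . X .

Result: [[2,1],[3,2],[4,3],[5,4],[6,5],[7,6]]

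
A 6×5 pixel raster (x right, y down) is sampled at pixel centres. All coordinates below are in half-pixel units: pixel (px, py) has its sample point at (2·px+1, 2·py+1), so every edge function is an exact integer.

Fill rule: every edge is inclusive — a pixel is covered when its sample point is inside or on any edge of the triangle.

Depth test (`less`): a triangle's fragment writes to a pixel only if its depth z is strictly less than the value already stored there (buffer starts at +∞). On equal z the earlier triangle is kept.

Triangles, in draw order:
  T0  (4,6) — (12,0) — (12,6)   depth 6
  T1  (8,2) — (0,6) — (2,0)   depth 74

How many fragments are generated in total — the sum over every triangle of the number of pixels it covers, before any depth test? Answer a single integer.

T0:
  2·area = 48
  edge (4, 6)→(12, 0): d=(8,-6) inclusive
  edge (12, 0)→(12, 6): d=(0,6) inclusive
  edge (12, 6)→(4, 6): d=(-8,0) inclusive
    (5,0)@(11, 1): e=[2,6,40] → #
    (4,1)@(9, 3): e=[6,18,24] → #
    (3,2)@(7, 5): e=[10,30,8] → #
    (3,3)@(7, 7): e=[26,30,-8] → ·
    (4,3)@(9, 7): e=[38,18,-8] → ·
    (5,3)@(11, 7): e=[50,6,-8] → ·
  covered (6 px):
    · · · · · #
    · · · · # #
    · · · # # #
    · · · · · ·
    · · · · · ·
T1:
  2·area = 40
  edge (8, 2)→(0, 6): d=(-8,4) inclusive
  edge (0, 6)→(2, 0): d=(2,-6) inclusive
  edge (2, 0)→(8, 2): d=(6,2) inclusive
    (1,0)@(3, 1): e=[28,8,4] → #
    (2,0)@(5, 1): e=[20,20,0] → #  [on edge]
    (3,0)@(7, 1): e=[12,32,-4] → ·
    (0,1)@(1, 3): e=[20,0,20] → #  [on edge]
    (3,1)@(7, 3): e=[-4,36,8] → ·
    (5,1)@(11, 3): e=[-20,60,0] → ·  [on edge]
    (0,2)@(1, 5): e=[4,4,32] → #
    (1,2)@(3, 5): e=[-4,16,28] → ·
    (2,2)@(5, 5): e=[-12,28,24] → ·
    (0,3)@(1, 7): e=[-12,8,44] → ·
  covered (6 px):
    · # # · · ·
    # # # · · ·
    # · · · · ·
    · · · · · ·
    · · · · · ·

Answer: 12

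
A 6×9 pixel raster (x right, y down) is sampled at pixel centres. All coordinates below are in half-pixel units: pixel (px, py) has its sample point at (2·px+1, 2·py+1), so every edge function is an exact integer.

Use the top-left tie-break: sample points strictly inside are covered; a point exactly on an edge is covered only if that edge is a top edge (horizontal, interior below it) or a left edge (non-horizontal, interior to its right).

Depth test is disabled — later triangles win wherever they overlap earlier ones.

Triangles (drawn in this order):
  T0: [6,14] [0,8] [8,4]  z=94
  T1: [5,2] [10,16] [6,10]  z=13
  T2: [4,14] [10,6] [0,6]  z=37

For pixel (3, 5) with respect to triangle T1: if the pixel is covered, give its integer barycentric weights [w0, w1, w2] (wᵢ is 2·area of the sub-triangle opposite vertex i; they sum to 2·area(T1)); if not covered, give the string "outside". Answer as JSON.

T0:
  2·area = 72
  edge (6, 14)→(0, 8): d=(-6,-6) top-left  bias=+0
  edge (0, 8)→(8, 4): d=(8,-4) top-left  bias=+0
  edge (8, 4)→(6, 14): d=(-2,10) right/bottom  bias=-1
    (3,2)@(7, 5): e=[60,4,8] → X
    (4,2)@(9, 5): e=[72,12,-12] → .
    (1,3)@(3, 7): e=[24,4,44] → X
    (2,3)@(5, 7): e=[36,12,24] → X
    (4,3)@(9, 7): e=[60,28,-16] → .
    (0,4)@(1, 9): e=[0,12,60] → X  [on edge]
    (3,4)@(7, 9): e=[36,36,0] → .  [on edge]
    (0,5)@(1, 11): e=[-12,28,56] → .
    (1,5)@(3, 11): e=[0,36,36] → X  [on edge]
    (3,5)@(7, 11): e=[24,52,-4] → .
    (1,6)@(3, 13): e=[-12,52,32] → .
    (2,6)@(5, 13): e=[0,60,12] → X  [on edge]
    (3,7)@(7, 15): e=[0,84,-12] → .  [on edge]
    (4,8)@(9, 17): e=[0,108,-36] → .  [on edge]
  covered (10 px):
    . . . . . .
    . . . . . .
    . . . X . .
    . X X X . .
    X X X . . .
    . X X . . .
    . . X . . .
    . . . . . .
    . . . . . .
T1:
  2·area = 26
  edge (5, 2)→(10, 16): d=(5,14) right/bottom  bias=-1
  edge (10, 16)→(6, 10): d=(-4,-6) top-left  bias=+0
  edge (6, 10)→(5, 2): d=(-1,-8) top-left  bias=+0
    (3,4)@(7, 9): e=[7,10,9] → X
    (4,4)@(9, 9): e=[-21,22,25] → .
    (3,5)@(7, 11): e=[17,2,7] → X
    (4,5)@(9, 11): e=[-11,14,23] → .
    (3,6)@(7, 13): e=[27,-6,5] → .
  covered (2 px):
    . . . . . .
    . . . . . .
    . . . . . .
    . . . . . .
    . . . X . .
    . . . X . .
    . . . . . .
    . . . . . .
    . . . . . .
T2:
  2·area = 80  (B↔C swapped to make it positive)
  edge (4, 14)→(0, 6): d=(-4,-8) top-left  bias=+0
  edge (0, 6)→(10, 6): d=(10,0) top-left  bias=+0
  edge (10, 6)→(4, 14): d=(-6,8) right/bottom  bias=-1
    (0,3)@(1, 7): e=[4,10,66] → X
    (1,3)@(3, 7): e=[20,10,50] → X
    (2,3)@(5, 7): e=[36,10,34] → X
    (3,3)@(7, 7): e=[52,10,18] → X
    (4,3)@(9, 7): e=[68,10,2] → X
    (5,3)@(11, 7): e=[84,10,-14] → .
    (0,4)@(1, 9): e=[-4,30,54] → .
    (1,4)@(3, 9): e=[12,30,38] → X
    (4,4)@(9, 9): e=[60,30,-10] → .
    (1,5)@(3, 11): e=[4,50,26] → X
    (3,5)@(7, 11): e=[36,50,-6] → .
    (1,6)@(3, 13): e=[-4,70,14] → .
  covered (10 px):
    . . . . . .
    . . . . . .
    . . . . . .
    X X X X X .
    . X X X . .
    . X X . . .
    . . . . . .
    . . . . . .
    . . . . . .

Final: [2,7,17]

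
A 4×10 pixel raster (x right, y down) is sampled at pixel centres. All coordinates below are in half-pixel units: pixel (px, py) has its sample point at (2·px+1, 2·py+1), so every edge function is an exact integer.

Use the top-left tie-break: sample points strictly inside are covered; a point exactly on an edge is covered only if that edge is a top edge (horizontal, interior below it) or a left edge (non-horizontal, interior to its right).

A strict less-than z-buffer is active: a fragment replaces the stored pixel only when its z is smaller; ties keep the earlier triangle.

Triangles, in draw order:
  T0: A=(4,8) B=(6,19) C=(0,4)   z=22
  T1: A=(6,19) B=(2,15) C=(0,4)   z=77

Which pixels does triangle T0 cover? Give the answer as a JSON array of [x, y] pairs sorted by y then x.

T0:
  2·area = 36
  edge (4, 8)→(6, 19): d=(2,11) right/bottom  bias=-1
  edge (6, 19)→(0, 4): d=(-6,-15) top-left  bias=+0
  edge (0, 4)→(4, 8): d=(4,4) right/bottom  bias=-1
    (0,2)@(1, 5): e=[27,9,0] → ·  [on edge]
    (1,3)@(3, 7): e=[9,27,0] → ·  [on edge]
    (1,4)@(3, 9): e=[13,15,8] → █
    (2,4)@(5, 9): e=[-9,45,0] → ·  [on edge]
    (1,5)@(3, 11): e=[17,3,16] → █
    (2,5)@(5, 11): e=[-5,33,8] → ·
    (3,5)@(7, 11): e=[-27,63,0] → ·  [on edge]
    (1,6)@(3, 13): e=[21,-9,24] → ·
    (2,7)@(5, 15): e=[3,9,24] → █
    (3,7)@(7, 15): e=[-19,39,16] → ·
    (2,8)@(5, 17): e=[7,-3,32] → ·
  covered (3 px):
    · · · ·
    · · · ·
    · · · ·
    · · · ·
    · █ · ·
    · █ · ·
    · · · ·
    · · █ ·
    · · · ·
    · · · ·
T1:
  2·area = 36
  edge (6, 19)→(2, 15): d=(-4,-4) top-left  bias=+0
  edge (2, 15)→(0, 4): d=(-2,-11) top-left  bias=+0
  edge (0, 4)→(6, 19): d=(6,15) right/bottom  bias=-1
    (0,3)@(1, 7): e=[28,5,3] → █
    (1,3)@(3, 7): e=[36,27,-27] → ·
    (0,4)@(1, 9): e=[20,1,15] → █
    (1,4)@(3, 9): e=[28,23,-15] → ·
    (0,5)@(1, 11): e=[12,-3,27] → ·
    (1,6)@(3, 13): e=[12,15,9] → █
    (2,6)@(5, 13): e=[20,37,-21] → ·
    (1,7)@(3, 15): e=[4,11,21] → █
    (2,7)@(5, 15): e=[12,33,-9] → ·
    (1,8)@(3, 17): e=[-4,7,33] → ·
    (2,8)@(5, 17): e=[4,29,3] → █
    (3,8)@(7, 17): e=[12,51,-27] → ·
  covered (5 px):
    · · · ·
    · · · ·
    · · · ·
    █ · · ·
    █ · · ·
    · · · ·
    · █ · ·
    · █ · ·
    · · █ ·
    · · · ·

Result: [[1,4],[1,5],[2,7]]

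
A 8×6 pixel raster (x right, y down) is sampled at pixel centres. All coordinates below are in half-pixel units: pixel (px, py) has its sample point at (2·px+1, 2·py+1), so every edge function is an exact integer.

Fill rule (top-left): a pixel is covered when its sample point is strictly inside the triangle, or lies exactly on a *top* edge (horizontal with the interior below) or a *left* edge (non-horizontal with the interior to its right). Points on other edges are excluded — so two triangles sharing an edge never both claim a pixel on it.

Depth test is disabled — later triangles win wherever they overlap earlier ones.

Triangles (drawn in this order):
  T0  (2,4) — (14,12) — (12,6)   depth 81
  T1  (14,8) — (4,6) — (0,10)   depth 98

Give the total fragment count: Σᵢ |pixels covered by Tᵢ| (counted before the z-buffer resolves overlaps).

T0:
  2·area = 56  (B↔C swapped to make it positive)
  edge (2, 4)→(12, 6): d=(10,2) right/bottom  bias=-1
  edge (12, 6)→(14, 12): d=(2,6) right/bottom  bias=-1
  edge (14, 12)→(2, 4): d=(-12,-8) top-left  bias=+0
    (5,1)@(11, 3): e=[-28,0,84] → .  [on edge]
    (2,2)@(5, 5): e=[4,40,12] → X
    (3,2)@(7, 5): e=[0,28,28] → .  [on edge]
    (2,3)@(5, 7): e=[24,44,-12] → .
    (3,3)@(7, 7): e=[20,32,4] → X
    (4,3)@(9, 7): e=[16,20,20] → X
    (5,3)@(11, 7): e=[12,8,36] → X
    (6,3)@(13, 7): e=[8,-4,52] → .
    (3,4)@(7, 9): e=[40,36,-20] → .
    (4,4)@(9, 9): e=[36,24,-4] → .
    (5,4)@(11, 9): e=[32,12,12] → X
    (6,4)@(13, 9): e=[28,0,28] → .  [on edge]
  covered (6 px):
    . . . . . . . .
    . . . . . . . .
    . . X . . . . .
    . . . X X X . .
    . . . . . X . .
    . . . . . . X .
T1:
  2·area = 48  (B↔C swapped to make it positive)
  edge (14, 8)→(0, 10): d=(-14,2) right/bottom  bias=-1
  edge (0, 10)→(4, 6): d=(4,-4) top-left  bias=+0
  edge (4, 6)→(14, 8): d=(10,2) right/bottom  bias=-1
    (4,0)@(9, 1): e=[108,0,-60] → .  [on edge]
    (3,1)@(7, 3): e=[84,0,-36] → .  [on edge]
    (2,2)@(5, 5): e=[60,0,-12] → .  [on edge]
    (1,3)@(3, 7): e=[36,0,12] → X  [on edge]
    (2,3)@(5, 7): e=[32,8,8] → X
    (3,3)@(7, 7): e=[28,16,4] → X
    (4,3)@(9, 7): e=[24,24,0] → .  [on edge]
    (0,4)@(1, 9): e=[12,0,36] → X  [on edge]
    (3,4)@(7, 9): e=[0,24,24] → .  [on edge]
    (0,5)@(1, 11): e=[-16,8,56] → .
    (1,5)@(3, 11): e=[-20,16,52] → .
    (2,5)@(5, 11): e=[-24,24,48] → .
  covered (6 px):
    . . . . . . . .
    . . . . . . . .
    . . . . . . . .
    . X X X . . . .
    X X X . . . . .
    . . . . . . . .

Result: 12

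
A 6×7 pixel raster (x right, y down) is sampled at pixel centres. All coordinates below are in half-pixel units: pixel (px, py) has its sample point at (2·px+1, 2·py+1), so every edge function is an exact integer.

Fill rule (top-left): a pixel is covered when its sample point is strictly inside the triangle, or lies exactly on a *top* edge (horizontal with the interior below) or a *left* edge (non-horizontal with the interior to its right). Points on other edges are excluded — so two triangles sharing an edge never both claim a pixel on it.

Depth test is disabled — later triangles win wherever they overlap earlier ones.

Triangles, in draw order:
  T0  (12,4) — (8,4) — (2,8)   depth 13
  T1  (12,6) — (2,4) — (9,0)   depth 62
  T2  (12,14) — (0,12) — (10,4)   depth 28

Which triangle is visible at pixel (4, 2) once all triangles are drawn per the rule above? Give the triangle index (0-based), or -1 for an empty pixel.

T0:
  2·area = 16  (B↔C swapped to make it positive)
  edge (12, 4)→(2, 8): d=(-10,4) right/bottom  bias=-1
  edge (2, 8)→(8, 4): d=(6,-4) top-left  bias=+0
  edge (8, 4)→(12, 4): d=(4,0) top-left  bias=+0
    (3,2)@(7, 5): e=[10,2,4] → #
    (4,2)@(9, 5): e=[2,10,4] → #
    (5,2)@(11, 5): e=[-6,18,4] → ·
    (3,3)@(7, 7): e=[-10,14,12] → ·
    (4,3)@(9, 7): e=[-18,22,12] → ·
  covered (2 px):
    · · · · · ·
    · · · · · ·
    · · · # # ·
    · · · · · ·
    · · · · · ·
    · · · · · ·
    · · · · · ·
T1:
  2·area = 54
  edge (12, 6)→(2, 4): d=(-10,-2) top-left  bias=+0
  edge (2, 4)→(9, 0): d=(7,-4) top-left  bias=+0
  edge (9, 0)→(12, 6): d=(3,6) right/bottom  bias=-1
    (4,0)@(9, 1): e=[44,7,3] → #
    (5,0)@(11, 1): e=[48,15,-9] → ·
    (2,1)@(5, 3): e=[16,5,33] → #
    (3,1)@(7, 3): e=[20,13,21] → #
    (5,1)@(11, 3): e=[28,29,-3] → ·
    (2,2)@(5, 5): e=[-4,19,39] → ·
    (3,2)@(7, 5): e=[0,27,27] → #  [on edge]
    (5,2)@(11, 5): e=[8,43,3] → #
    (3,3)@(7, 7): e=[-20,41,33] → ·
    (4,3)@(9, 7): e=[-16,49,21] → ·
    (5,3)@(11, 7): e=[-12,57,9] → ·
  covered (7 px):
    · · · · # ·
    · · # # # ·
    · · · # # #
    · · · · · ·
    · · · · · ·
    · · · · · ·
    · · · · · ·
T2:
  2·area = 116
  edge (12, 14)→(0, 12): d=(-12,-2) top-left  bias=+0
  edge (0, 12)→(10, 4): d=(10,-8) top-left  bias=+0
  edge (10, 4)→(12, 14): d=(2,10) right/bottom  bias=-1
    (4,2)@(9, 5): e=[102,2,12] → #
    (5,2)@(11, 5): e=[106,18,-8] → ·
    (3,3)@(7, 7): e=[74,6,36] → #
    (5,3)@(11, 7): e=[82,38,-4] → ·
    (2,4)@(5, 9): e=[46,10,60] → #
    (5,4)@(11, 9): e=[58,58,0] → ·  [on edge]
    (1,5)@(3, 11): e=[18,14,84] → #
    (5,5)@(11, 11): e=[34,78,4] → #
    (1,6)@(3, 13): e=[-6,34,88] → ·
    (2,6)@(5, 13): e=[-2,50,68] → ·
    (3,6)@(7, 13): e=[2,66,48] → #
  covered (14 px):
    · · · · · ·
    · · · · · ·
    · · · · # ·
    · · · # # ·
    · · # # # ·
    · # # # # #
    · · · # # #

Z-buffer (winner per pixel, '.' = empty):
  . . . . 1 .
  . . 1 1 1 .
  . . . 1 2 1
  . . . 2 2 .
  . . 2 2 2 .
  . 2 2 2 2 2
  . . . 2 2 2

Final: 2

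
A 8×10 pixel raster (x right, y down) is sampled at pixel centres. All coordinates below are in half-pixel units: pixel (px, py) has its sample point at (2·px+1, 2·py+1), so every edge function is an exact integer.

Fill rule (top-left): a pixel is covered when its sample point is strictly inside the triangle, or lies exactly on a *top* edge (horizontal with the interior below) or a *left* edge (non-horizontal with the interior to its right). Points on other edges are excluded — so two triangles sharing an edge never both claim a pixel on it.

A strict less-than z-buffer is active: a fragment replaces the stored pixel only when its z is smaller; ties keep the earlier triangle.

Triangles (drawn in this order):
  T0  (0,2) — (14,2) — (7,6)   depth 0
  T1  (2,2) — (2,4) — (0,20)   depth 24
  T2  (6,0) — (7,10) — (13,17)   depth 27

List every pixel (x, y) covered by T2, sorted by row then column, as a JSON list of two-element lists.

T0:
  2·area = 56
  edge (0, 2)→(14, 2): d=(14,0) top-left  bias=+0
  edge (14, 2)→(7, 6): d=(-7,4) right/bottom  bias=-1
  edge (7, 6)→(0, 2): d=(-7,-4) top-left  bias=+0
    (1,1)@(3, 3): e=[14,37,5] → █
    (2,1)@(5, 3): e=[14,29,13] → █
    (3,1)@(7, 3): e=[14,21,21] → █
    (4,1)@(9, 3): e=[14,13,29] → █
    (5,1)@(11, 3): e=[14,5,37] → █
    (6,1)@(13, 3): e=[14,-3,45] → ·
    (1,2)@(3, 5): e=[42,23,-9] → ·
    (2,2)@(5, 5): e=[42,15,-1] → ·
    (3,2)@(7, 5): e=[42,7,7] → █
    (4,2)@(9, 5): e=[42,-1,15] → ·
    (5,2)@(11, 5): e=[42,-9,23] → ·
    (3,3)@(7, 7): e=[70,-7,-7] → ·
  covered (6 px):
    · · · · · · · ·
    · █ █ █ █ █ · ·
    · · · █ · · · ·
    · · · · · · · ·
    · · · · · · · ·
    · · · · · · · ·
    · · · · · · · ·
    · · · · · · · ·
    · · · · · · · ·
    · · · · · · · ·
T1:
  2·area = 4
  edge (2, 2)→(2, 4): d=(0,2) right/bottom  bias=-1
  edge (2, 4)→(0, 20): d=(-2,16) right/bottom  bias=-1
  edge (0, 20)→(2, 2): d=(2,-18) top-left  bias=+0
    (0,5)@(1, 11): e=[2,2,0] → █  [on edge]
    (1,5)@(3, 11): e=[-2,-30,36] → ·
    (0,6)@(1, 13): e=[2,-2,4] → ·
  covered (1 px):
    · · · · · · · ·
    · · · · · · · ·
    · · · · · · · ·
    · · · · · · · ·
    · · · · · · · ·
    █ · · · · · · ·
    · · · · · · · ·
    · · · · · · · ·
    · · · · · · · ·
    · · · · · · · ·
T2:
  2·area = 53  (B↔C swapped to make it positive)
  edge (6, 0)→(13, 17): d=(7,17) right/bottom  bias=-1
  edge (13, 17)→(7, 10): d=(-6,-7) top-left  bias=+0
  edge (7, 10)→(6, 0): d=(-1,-10) top-left  bias=+0
    (0,1)@(1, 3): e=[106,0,-53] → ·  [on edge]
    (3,1)@(7, 3): e=[4,42,7] → █
    (4,1)@(9, 3): e=[-30,56,27] → ·
    (3,2)@(7, 5): e=[18,30,5] → █
    (4,2)@(9, 5): e=[-16,44,25] → ·
    (3,3)@(7, 7): e=[32,18,3] → █
    (4,3)@(9, 7): e=[-2,32,23] → ·
    (3,4)@(7, 9): e=[46,6,1] → █
    (4,4)@(9, 9): e=[12,20,21] → █
    (5,4)@(11, 9): e=[-22,34,41] → ·
    (3,5)@(7, 11): e=[60,-6,-1] → ·
    (4,5)@(9, 11): e=[26,8,19] → █
    (6,8)@(13, 17): e=[0,0,53] → ·  [on edge]
  covered (7 px):
    · · · · · · · ·
    · · · █ · · · ·
    · · · █ · · · ·
    · · · █ · · · ·
    · · · █ █ · · ·
    · · · · █ · · ·
    · · · · · █ · ·
    · · · · · · · ·
    · · · · · · · ·
    · · · · · · · ·

Answer: [[3,1],[3,2],[3,3],[3,4],[4,4],[4,5],[5,6]]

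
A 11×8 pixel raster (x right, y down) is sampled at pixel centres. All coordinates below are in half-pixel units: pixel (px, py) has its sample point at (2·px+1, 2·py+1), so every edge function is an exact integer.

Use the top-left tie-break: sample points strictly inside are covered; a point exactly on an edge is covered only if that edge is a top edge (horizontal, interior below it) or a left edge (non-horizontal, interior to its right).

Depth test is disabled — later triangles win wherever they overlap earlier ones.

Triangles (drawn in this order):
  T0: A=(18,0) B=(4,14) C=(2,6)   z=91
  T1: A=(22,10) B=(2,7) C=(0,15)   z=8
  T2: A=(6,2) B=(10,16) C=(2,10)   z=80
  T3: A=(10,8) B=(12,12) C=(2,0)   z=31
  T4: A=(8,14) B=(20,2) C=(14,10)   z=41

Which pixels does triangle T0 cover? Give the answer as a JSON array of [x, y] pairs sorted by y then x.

T0:
  2·area = 140
  edge (18, 0)→(4, 14): d=(-14,14) right/bottom  bias=-1
  edge (4, 14)→(2, 6): d=(-2,-8) top-left  bias=+0
  edge (2, 6)→(18, 0): d=(16,-6) top-left  bias=+0
    (8,0)@(17, 1): e=[0,130,10] → .  [on edge]
    (5,1)@(11, 3): e=[56,78,6] → X
    (6,1)@(13, 3): e=[28,94,18] → X
    (7,1)@(15, 3): e=[0,110,30] → .  [on edge]
    (2,2)@(5, 5): e=[112,26,2] → X
    (3,2)@(7, 5): e=[84,42,14] → X
    (4,2)@(9, 5): e=[56,58,26] → X
    (6,2)@(13, 5): e=[0,90,50] → .  [on edge]
    (1,3)@(3, 7): e=[112,6,22] → X
    (5,3)@(11, 7): e=[0,70,70] → .  [on edge]
    (1,4)@(3, 9): e=[84,2,54] → X
    (4,4)@(9, 9): e=[0,50,90] → .  [on edge]
    (3,5)@(7, 11): e=[0,30,110] → .  [on edge]
    (2,6)@(5, 13): e=[0,10,130] → .  [on edge]
    (1,7)@(3, 15): e=[0,-10,150] → .  [on edge]
  covered (14 px):
    . . . . . . . . . . .
    . . . . . X X . . . .
    . . X X X X . . . . .
    . X X X X . . . . . .
    . X X X . . . . . . .
    . . X . . . . . . . .
    . . . . . . . . . . .
    . . . . . . . . . . .
T1:
  2·area = 166  (B↔C swapped to make it positive)
  edge (22, 10)→(0, 15): d=(-22,5) right/bottom  bias=-1
  edge (0, 15)→(2, 7): d=(2,-8) top-left  bias=+0
  edge (2, 7)→(22, 10): d=(20,3) right/bottom  bias=-1
    (1,1)@(3, 3): e=[249,0,-83] → .  [on edge]
    (1,4)@(3, 9): e=[117,12,37] → X
    (2,4)@(5, 9): e=[107,28,31] → X
    (3,4)@(7, 9): e=[97,44,25] → X
    (4,4)@(9, 9): e=[87,60,19] → X
    (5,4)@(11, 9): e=[77,76,13] → X
    (6,4)@(13, 9): e=[67,92,7] → X
    (7,4)@(15, 9): e=[57,108,1] → X
    (8,4)@(17, 9): e=[47,124,-5] → .
    (0,5)@(1, 11): e=[83,0,83] → X  [on edge]
    (8,5)@(17, 11): e=[3,128,35] → X
    (9,5)@(19, 11): e=[-7,144,29] → .
  covered (20 px):
    . . . . . . . . . . .
    . . . . . . . . . . .
    . . . . . . . . . . .
    . . . . . . . . . . .
    . X X X X X X X . . .
    X X X X X X X X X . .
    X X X X . . . . . . .
    . . . . . . . . . . .
T2:
  2·area = 88
  edge (6, 2)→(10, 16): d=(4,14) right/bottom  bias=-1
  edge (10, 16)→(2, 10): d=(-8,-6) top-left  bias=+0
  edge (2, 10)→(6, 2): d=(4,-8) top-left  bias=+0
    (2,2)@(5, 5): e=[26,58,4] → X
    (3,2)@(7, 5): e=[-2,70,20] → .
    (2,3)@(5, 7): e=[34,42,12] → X
    (3,3)@(7, 7): e=[6,54,28] → X
    (4,3)@(9, 7): e=[-22,66,44] → .
    (1,4)@(3, 9): e=[70,14,4] → X
    (4,4)@(9, 9): e=[-14,50,52] → .
    (1,5)@(3, 11): e=[78,-2,12] → .
    (2,5)@(5, 11): e=[50,10,28] → X
    (4,5)@(9, 11): e=[-6,34,60] → .
    (2,6)@(5, 13): e=[58,-6,36] → .
    (3,6)@(7, 13): e=[30,6,52] → X
  covered (11 px):
    . . . . . . . . . . .
    . . . . . . . . . . .
    . . X . . . . . . . .
    . . X X . . . . . . .
    . X X X . . . . . . .
    . . X X . . . . . . .
    . . . X X . . . . . .
    . . . . X . . . . . .
T3:
  2·area = 16
  edge (10, 8)→(12, 12): d=(2,4) right/bottom  bias=-1
  edge (12, 12)→(2, 0): d=(-10,-12) top-left  bias=+0
  edge (2, 0)→(10, 8): d=(8,8) right/bottom  bias=-1
    (1,0)@(3, 1): e=[14,2,0] → .  [on edge]
    (2,1)@(5, 3): e=[10,6,0] → .  [on edge]
    (3,2)@(7, 5): e=[6,10,0] → .  [on edge]
    (4,3)@(9, 7): e=[2,14,0] → .  [on edge]
    (5,4)@(11, 9): e=[-2,18,0] → .  [on edge]
    (6,5)@(13, 11): e=[-6,22,0] → .  [on edge]
    (7,6)@(15, 13): e=[-10,26,0] → .  [on edge]
    (8,7)@(17, 15): e=[-14,30,0] → .  [on edge]
  covered (0 px):
    . . . . . . . . . . .
    . . . . . . . . . . .
    . . . . . . . . . . .
    . . . . . . . . . . .
    . . . . . . . . . . .
    . . . . . . . . . . .
    . . . . . . . . . . .
    . . . . . . . . . . .
T4:
  2·area = 24
  edge (8, 14)→(20, 2): d=(12,-12) top-left  bias=+0
  edge (20, 2)→(14, 10): d=(-6,8) right/bottom  bias=-1
  edge (14, 10)→(8, 14): d=(-6,4) right/bottom  bias=-1
    (10,0)@(21, 1): e=[0,-2,26] → .  [on edge]
    (9,1)@(19, 3): e=[0,2,22] → X  [on edge]
    (10,1)@(21, 3): e=[24,-14,14] → .
    (8,2)@(17, 5): e=[0,6,18] → X  [on edge]
    (9,2)@(19, 5): e=[24,-10,10] → .
    (7,3)@(15, 7): e=[0,10,14] → X  [on edge]
    (8,3)@(17, 7): e=[24,-6,6] → .
    (6,4)@(13, 9): e=[0,14,10] → X  [on edge]
    (7,4)@(15, 9): e=[24,-2,2] → .
    (5,5)@(11, 11): e=[0,18,6] → X  [on edge]
    (6,5)@(13, 11): e=[24,2,-2] → .
    (4,6)@(9, 13): e=[0,22,2] → X  [on edge]
    (3,7)@(7, 15): e=[0,26,-2] → .  [on edge]
  covered (6 px):
    . . . . . . . . . . .
    . . . . . . . . . X .
    . . . . . . . . X . .
    . . . . . . . X . . .
    . . . . . . X . . . .
    . . . . . X . . . . .
    . . . . X . . . . . .
    . . . . . . . . . . .

Final: [[5,1],[6,1],[2,2],[3,2],[4,2],[5,2],[1,3],[2,3],[3,3],[4,3],[1,4],[2,4],[3,4],[2,5]]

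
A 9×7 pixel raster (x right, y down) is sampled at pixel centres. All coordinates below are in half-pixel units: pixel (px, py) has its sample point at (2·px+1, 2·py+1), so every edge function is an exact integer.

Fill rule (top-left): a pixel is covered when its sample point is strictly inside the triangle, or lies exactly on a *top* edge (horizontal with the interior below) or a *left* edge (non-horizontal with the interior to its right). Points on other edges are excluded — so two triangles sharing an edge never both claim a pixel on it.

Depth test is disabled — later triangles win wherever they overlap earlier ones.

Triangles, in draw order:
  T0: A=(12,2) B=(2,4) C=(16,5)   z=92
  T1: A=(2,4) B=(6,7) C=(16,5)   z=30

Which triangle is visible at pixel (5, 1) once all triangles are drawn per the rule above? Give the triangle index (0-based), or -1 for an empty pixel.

T0:
  2·area = 38  (B↔C swapped to make it positive)
  edge (12, 2)→(16, 5): d=(4,3) right/bottom  bias=-1
  edge (16, 5)→(2, 4): d=(-14,-1) top-left  bias=+0
  edge (2, 4)→(12, 2): d=(10,-2) top-left  bias=+0
    (8,0)@(17, 1): e=[-19,57,0] → ·  [on edge]
    (3,1)@(7, 3): e=[19,19,0] → #  [on edge]
    (4,1)@(9, 3): e=[13,21,4] → #
    (5,1)@(11, 3): e=[7,23,8] → #
    (6,1)@(13, 3): e=[1,25,12] → #
    (7,1)@(15, 3): e=[-5,27,16] → ·
    (3,2)@(7, 5): e=[27,-9,20] → ·
    (4,2)@(9, 5): e=[21,-7,24] → ·
    (5,2)@(11, 5): e=[15,-5,28] → ·
    (6,2)@(13, 5): e=[9,-3,32] → ·
  covered (4 px):
    · · · · · · · · ·
    · · · # # # # · ·
    · · · · · · · · ·
    · · · · · · · · ·
    · · · · · · · · ·
    · · · · · · · · ·
    · · · · · · · · ·
T1:
  2·area = 38  (B↔C swapped to make it positive)
  edge (2, 4)→(16, 5): d=(14,1) right/bottom  bias=-1
  edge (16, 5)→(6, 7): d=(-10,2) right/bottom  bias=-1
  edge (6, 7)→(2, 4): d=(-4,-3) top-left  bias=+0
    (2,2)@(5, 5): e=[11,22,5] → #
    (3,2)@(7, 5): e=[9,18,11] → #
    (4,2)@(9, 5): e=[7,14,17] → #
    (5,2)@(11, 5): e=[5,10,23] → #
    (6,2)@(13, 5): e=[3,6,29] → #
    (7,2)@(15, 5): e=[1,2,35] → #
    (8,2)@(17, 5): e=[-1,-2,41] → ·
    (2,3)@(5, 7): e=[39,2,-3] → ·
    (3,3)@(7, 7): e=[37,-2,3] → ·
    (4,3)@(9, 7): e=[35,-6,9] → ·
    (5,3)@(11, 7): e=[33,-10,15] → ·
    (6,3)@(13, 7): e=[31,-14,21] → ·
  covered (6 px):
    · · · · · · · · ·
    · · · · · · · · ·
    · · # # # # # # ·
    · · · · · · · · ·
    · · · · · · · · ·
    · · · · · · · · ·
    · · · · · · · · ·

Z-buffer (winner per pixel, '.' = empty):
  . . . . . . . . .
  . . . 0 0 0 0 . .
  . . 1 1 1 1 1 1 .
  . . . . . . . . .
  . . . . . . . . .
  . . . . . . . . .
  . . . . . . . . .

Answer: 0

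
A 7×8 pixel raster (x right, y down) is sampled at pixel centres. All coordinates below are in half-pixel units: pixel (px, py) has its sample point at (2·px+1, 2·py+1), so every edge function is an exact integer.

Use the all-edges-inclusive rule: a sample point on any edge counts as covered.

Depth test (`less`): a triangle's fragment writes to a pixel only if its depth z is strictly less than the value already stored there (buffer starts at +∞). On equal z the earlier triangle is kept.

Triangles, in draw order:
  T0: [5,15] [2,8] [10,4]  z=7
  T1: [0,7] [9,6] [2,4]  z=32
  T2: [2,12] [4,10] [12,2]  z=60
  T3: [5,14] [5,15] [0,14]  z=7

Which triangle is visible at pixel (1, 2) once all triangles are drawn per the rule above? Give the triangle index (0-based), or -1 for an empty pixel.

T0:
  2·area = 68
  edge (5, 15)→(2, 8): d=(-3,-7) inclusive
  edge (2, 8)→(10, 4): d=(8,-4) inclusive
  edge (10, 4)→(5, 15): d=(-5,11) inclusive
    (4,2)@(9, 5): e=[58,4,6] → #
    (5,2)@(11, 5): e=[72,12,-16] → ·
    (2,3)@(5, 7): e=[24,4,40] → #
    (3,3)@(7, 7): e=[38,12,18] → #
    (4,3)@(9, 7): e=[52,20,-4] → ·
    (1,4)@(3, 9): e=[4,12,52] → #
    (4,4)@(9, 9): e=[46,36,-14] → ·
    (1,5)@(3, 11): e=[-2,28,42] → ·
    (2,5)@(5, 11): e=[12,36,20] → #
    (3,5)@(7, 11): e=[26,44,-2] → ·
    (2,6)@(5, 13): e=[6,52,10] → #
    (3,6)@(7, 13): e=[20,60,-12] → ·
    (2,7)@(5, 15): e=[0,68,0] → #  [on edge]
  covered (9 px):
    · · · · · · ·
    · · · · · · ·
    · · · · # · ·
    · · # # · · ·
    · # # # · · ·
    · · # · · · ·
    · · # · · · ·
    · · # · · · ·
T1:
  2·area = 25  (B↔C swapped to make it positive)
  edge (0, 7)→(2, 4): d=(2,-3) inclusive
  edge (2, 4)→(9, 6): d=(7,2) inclusive
  edge (9, 6)→(0, 7): d=(-9,1) inclusive
    (1,2)@(3, 5): e=[5,5,15] → #
    (2,2)@(5, 5): e=[11,1,13] → #
    (3,2)@(7, 5): e=[17,-3,11] → ·
    (1,3)@(3, 7): e=[9,19,-3] → ·
    (2,3)@(5, 7): e=[15,15,-5] → ·
  covered (2 px):
    · · · · · · ·
    · · · · · · ·
    · # # · · · ·
    · · · · · · ·
    · · · · · · ·
    · · · · · · ·
    · · · · · · ·
    · · · · · · ·
T2:
  degenerate (2·area = 0) — covers nothing
T3:
  2·area = 5
  edge (5, 14)→(5, 15): d=(0,1) inclusive
  edge (5, 15)→(0, 14): d=(-5,-1) inclusive
  edge (0, 14)→(5, 14): d=(5,0) inclusive
    (2,0)@(5, 1): e=[0,70,-65] → ·  [on edge]
    (2,1)@(5, 3): e=[0,60,-55] → ·  [on edge]
    (2,2)@(5, 5): e=[0,50,-45] → ·  [on edge]
    (2,3)@(5, 7): e=[0,40,-35] → ·  [on edge]
    (2,4)@(5, 9): e=[0,30,-25] → ·  [on edge]
    (2,5)@(5, 11): e=[0,20,-15] → ·  [on edge]
    (2,6)@(5, 13): e=[0,10,-5] → ·  [on edge]
    (2,7)@(5, 15): e=[0,0,5] → #  [on edge]
    (3,7)@(7, 15): e=[-2,2,5] → ·
  covered (1 px):
    · · · · · · ·
    · · · · · · ·
    · · · · · · ·
    · · · · · · ·
    · · · · · · ·
    · · · · · · ·
    · · · · · · ·
    · · # · · · ·

Z-buffer (winner per pixel, '.' = empty):
  . . . . . . .
  . . . . . . .
  . 1 1 . 0 . .
  . . 0 0 . . .
  . 0 0 0 . . .
  . . 0 . . . .
  . . 0 . . . .
  . . 0 . . . .

Final: 1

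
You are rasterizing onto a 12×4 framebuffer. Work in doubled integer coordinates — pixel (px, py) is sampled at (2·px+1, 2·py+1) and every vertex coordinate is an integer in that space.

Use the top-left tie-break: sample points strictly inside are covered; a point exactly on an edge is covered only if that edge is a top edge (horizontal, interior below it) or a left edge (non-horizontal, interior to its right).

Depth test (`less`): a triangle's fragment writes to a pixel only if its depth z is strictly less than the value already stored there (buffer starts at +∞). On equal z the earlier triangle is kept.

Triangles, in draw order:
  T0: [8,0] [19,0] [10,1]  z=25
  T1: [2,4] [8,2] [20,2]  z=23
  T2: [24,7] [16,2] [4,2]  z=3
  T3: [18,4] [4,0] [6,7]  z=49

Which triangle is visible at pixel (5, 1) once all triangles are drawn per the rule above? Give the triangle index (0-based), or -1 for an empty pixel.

T0:
  2·area = 11
  edge (8, 0)→(19, 0): d=(11,0) top-left  bias=+0
  edge (19, 0)→(10, 1): d=(-9,1) right/bottom  bias=-1
  edge (10, 1)→(8, 0): d=(-2,-1) top-left  bias=+0
  covered (0 px):
    · · · · · · · · · · · ·
    · · · · · · · · · · · ·
    · · · · · · · · · · · ·
    · · · · · · · · · · · ·
T1:
  2·area = 24
  edge (2, 4)→(8, 2): d=(6,-2) top-left  bias=+0
  edge (8, 2)→(20, 2): d=(12,0) top-left  bias=+0
  edge (20, 2)→(2, 4): d=(-18,2) right/bottom  bias=-1
    (5,0)@(11, 1): e=[0,-12,36] → ·  [on edge]
    (2,1)@(5, 3): e=[0,12,12] → █  [on edge]
    (3,1)@(7, 3): e=[4,12,8] → █
    (4,1)@(9, 3): e=[8,12,4] → █
    (5,1)@(11, 3): e=[12,12,0] → ·  [on edge]
    (2,2)@(5, 5): e=[12,36,-24] → ·
    (3,2)@(7, 5): e=[16,36,-28] → ·
    (4,2)@(9, 5): e=[20,36,-32] → ·
  covered (3 px):
    · · · · · · · · · · · ·
    · · █ █ █ · · · · · · ·
    · · · · · · · · · · · ·
    · · · · · · · · · · · ·
T2:
  2·area = 60  (B↔C swapped to make it positive)
  edge (24, 7)→(4, 2): d=(-20,-5) top-left  bias=+0
  edge (4, 2)→(16, 2): d=(12,0) top-left  bias=+0
  edge (16, 2)→(24, 7): d=(8,5) right/bottom  bias=-1
    (4,1)@(9, 3): e=[5,12,43] → █
    (5,1)@(11, 3): e=[15,12,33] → █
    (6,1)@(13, 3): e=[25,12,23] → █
    (7,1)@(15, 3): e=[35,12,13] → █
    (8,1)@(17, 3): e=[45,12,3] → █
    (9,1)@(19, 3): e=[55,12,-7] → ·
    (4,2)@(9, 5): e=[-35,36,59] → ·
    (5,2)@(11, 5): e=[-25,36,49] → ·
    (6,2)@(13, 5): e=[-15,36,39] → ·
    (7,2)@(15, 5): e=[-5,36,29] → ·
    (8,2)@(17, 5): e=[5,36,19] → █
    (9,2)@(19, 5): e=[15,36,9] → █
  covered (7 px):
    · · · · · · · · · · · ·
    · · · · █ █ █ █ █ · · ·
    · · · · · · · · █ █ · ·
    · · · · · · · · · · · ·
T3:
  2·area = 90  (B↔C swapped to make it positive)
  edge (18, 4)→(6, 7): d=(-12,3) right/bottom  bias=-1
  edge (6, 7)→(4, 0): d=(-2,-7) top-left  bias=+0
  edge (4, 0)→(18, 4): d=(14,4) right/bottom  bias=-1
    (2,0)@(5, 1): e=[75,5,10] → █
    (3,0)@(7, 1): e=[69,19,2] → █
    (4,0)@(9, 1): e=[63,33,-6] → ·
    (2,1)@(5, 3): e=[51,1,38] → █
    (4,1)@(9, 3): e=[39,29,22] → █
    (5,1)@(11, 3): e=[33,43,14] → █
    (6,1)@(13, 3): e=[27,57,6] → █
    (7,1)@(15, 3): e=[21,71,-2] → ·
    (2,2)@(5, 5): e=[27,-3,66] → ·
    (3,2)@(7, 5): e=[21,11,58] → █
    (7,2)@(15, 5): e=[-3,67,26] → ·
    (3,3)@(7, 7): e=[-3,7,86] → ·
  covered (11 px):
    · · █ █ · · · · · · · ·
    · · █ █ █ █ █ · · · · ·
    · · · █ █ █ █ · · · · ·
    · · · · · · · · · · · ·

Z-buffer (winner per pixel, '.' = empty):
  . . 3 3 . . . . . . . .
  . . 1 1 2 2 2 2 2 . . .
  . . . 3 3 3 3 . 2 2 . .
  . . . . . . . . . . . .

Answer: 2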